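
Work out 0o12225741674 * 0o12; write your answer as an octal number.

0o146733322530

Multiply each base-8 digit by 10, carrying:
  4×10 = 40 → write 0 carry 5
  7×10+5 = 75 → write 3 carry 9
  6×10+9 = 69 → write 5 carry 8
  1×10+8 = 18 → write 2 carry 2
  4×10+2 = 42 → write 2 carry 5
  7×10+5 = 75 → write 3 carry 9
  5×10+9 = 59 → write 3 carry 7
  2×10+7 = 27 → write 3 carry 3
  2×10+3 = 23 → write 7 carry 2
  2×10+2 = 22 → write 6 carry 2
  1×10+2 = 12 → write 4 carry 1
  remaining carry: 1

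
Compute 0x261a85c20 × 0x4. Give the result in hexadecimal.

0x986a17080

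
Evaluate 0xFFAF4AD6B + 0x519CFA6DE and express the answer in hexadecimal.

Add column by column in base 16, right to left:
  B+E = 9 carry 1
  6+D+1 = 4 carry 1
  D+6+1 = 4 carry 1
  A+A+1 = 5 carry 1
  4+F+1 = 4 carry 1
  F+C+1 = C carry 1
  A+9+1 = 4 carry 1
  F+1+1 = 1 carry 1
  F+5+1 = 5 carry 1
  final carry 1

0x1514C45449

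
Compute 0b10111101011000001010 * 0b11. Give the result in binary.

0b1000111000001000011110

Multiply each base-2 digit by 3, carrying:
  0×3 = 0 → write 0
  1×3 = 3 → write 1 carry 1
  0×3+1 = 1 → write 1
  1×3 = 3 → write 1 carry 1
  0×3+1 = 1 → write 1
  0×3 = 0 → write 0
  0×3 = 0 → write 0
  0×3 = 0 → write 0
  0×3 = 0 → write 0
  1×3 = 3 → write 1 carry 1
  1×3+1 = 4 → write 0 carry 2
  0×3+2 = 2 → write 0 carry 1
  1×3+1 = 4 → write 0 carry 2
  0×3+2 = 2 → write 0 carry 1
  1×3+1 = 4 → write 0 carry 2
  1×3+2 = 5 → write 1 carry 2
  1×3+2 = 5 → write 1 carry 2
  1×3+2 = 5 → write 1 carry 2
  0×3+2 = 2 → write 0 carry 1
  1×3+1 = 4 → write 0 carry 2
  remaining carry: 10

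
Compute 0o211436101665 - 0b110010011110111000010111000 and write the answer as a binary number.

0b10001000110001010010001001011111101

0o211436101665 = 0b10001001100011110001000001110110101 in binary.
Subtract column by column in base 2:
  1-0 → 1
  0-0 → 0
  1-0 → 1
  0-1 → 1 (borrow)
  1-1-1 → 1 (borrow)
  1-1-1 → 1 (borrow)
  0-0-1 → 1 (borrow)
  1-1-1 → 1 (borrow)
  1-0-1 → 0
  1-0 → 1
  0-0 → 0
  0-0 → 0
  0-1 → 1 (borrow)
  0-1-1 → 0 (borrow)
  0-1-1 → 0 (borrow)
  1-0-1 → 0
  0-1 → 1 (borrow)
  0-1-1 → 0 (borrow)
  0-1-1 → 0 (borrow)
  1-1-1 → 1 (borrow)
  1-0-1 → 0
  1-0 → 1
  1-1 → 0
  0-0 → 0
  0-0 → 0
  0-1 → 1 (borrow)
  1-1-1 → 1 (borrow)
  1-0-1 → 0
  0-0 → 0
  0-0 → 0
  1-0 → 1
  0-0 → 0
  0-0 → 0
  0-0 → 0
  1-0 → 1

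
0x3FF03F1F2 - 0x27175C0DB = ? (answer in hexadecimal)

0x18D8E3117

Subtract column by column in base 16:
  2-B → 7 (borrow)
  F-D-1 → 1
  1-0 → 1
  F-C → 3
  3-5 → E (borrow)
  0-7-1 → 8 (borrow)
  F-1-1 → D
  F-7 → 8
  3-2 → 1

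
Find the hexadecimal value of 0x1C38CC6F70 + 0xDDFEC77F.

Add column by column in base 16, right to left:
  0+F = F
  7+7 = E
  F+7 = 6 carry 1
  6+C+1 = 3 carry 1
  C+E+1 = B carry 1
  C+F+1 = C carry 1
  8+D+1 = 6 carry 1
  3+D+1 = 1 carry 1
  C+0+1 = D
  1+0 = 1

0x1D16CB36EF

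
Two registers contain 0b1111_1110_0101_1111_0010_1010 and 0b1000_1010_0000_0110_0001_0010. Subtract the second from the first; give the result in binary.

0b11101000101100100011000

Subtract column by column in base 2:
  0-0 → 0
  1-1 → 0
  0-0 → 0
  1-0 → 1
  0-1 → 1 (borrow)
  1-0-1 → 0
  0-0 → 0
  0-0 → 0
  1-0 → 1
  1-1 → 0
  1-1 → 0
  1-0 → 1
  1-0 → 1
  0-0 → 0
  1-0 → 1
  0-0 → 0
  0-0 → 0
  1-1 → 0
  1-0 → 1
  1-1 → 0
  1-0 → 1
  1-0 → 1
  1-0 → 1
  1-1 → 0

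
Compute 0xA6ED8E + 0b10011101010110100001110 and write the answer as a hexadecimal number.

0b10011101010110100001110 = 0x4EAD0E in hexadecimal.
Add column by column in base 16, right to left:
  E+E = C carry 1
  8+0+1 = 9
  D+D = A carry 1
  E+A+1 = 9 carry 1
  6+E+1 = 5 carry 1
  A+4+1 = F

0xF59A9C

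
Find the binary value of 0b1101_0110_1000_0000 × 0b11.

0b101000001110000000

Multiply each base-2 digit by 3, carrying:
  0×3 = 0 → write 0
  0×3 = 0 → write 0
  0×3 = 0 → write 0
  0×3 = 0 → write 0
  0×3 = 0 → write 0
  0×3 = 0 → write 0
  0×3 = 0 → write 0
  1×3 = 3 → write 1 carry 1
  0×3+1 = 1 → write 1
  1×3 = 3 → write 1 carry 1
  1×3+1 = 4 → write 0 carry 2
  0×3+2 = 2 → write 0 carry 1
  1×3+1 = 4 → write 0 carry 2
  0×3+2 = 2 → write 0 carry 1
  1×3+1 = 4 → write 0 carry 2
  1×3+2 = 5 → write 1 carry 2
  remaining carry: 10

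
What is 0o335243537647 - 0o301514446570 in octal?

Subtract column by column in base 8:
  7-0 → 7
  4-7 → 5 (borrow)
  6-5-1 → 0
  7-6 → 1
  3-4 → 7 (borrow)
  5-4-1 → 0
  3-4 → 7 (borrow)
  4-1-1 → 2
  2-5 → 5 (borrow)
  5-1-1 → 3
  3-0 → 3
  3-3 → 0

0o33527071057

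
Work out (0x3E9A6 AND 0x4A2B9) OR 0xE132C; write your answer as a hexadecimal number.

0x3E9A6 AND 0x4A2B9 = 0x0A0A0.
Then OR with 0xE132C.

0xEB3AC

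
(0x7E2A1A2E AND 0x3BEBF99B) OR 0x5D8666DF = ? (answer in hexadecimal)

0x7FAE7EDF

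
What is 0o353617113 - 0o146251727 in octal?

Subtract column by column in base 8:
  3-7 → 4 (borrow)
  1-2-1 → 6 (borrow)
  1-7-1 → 1 (borrow)
  7-1-1 → 5
  1-5 → 4 (borrow)
  6-2-1 → 3
  3-6 → 5 (borrow)
  5-4-1 → 0
  3-1 → 2

0o205345164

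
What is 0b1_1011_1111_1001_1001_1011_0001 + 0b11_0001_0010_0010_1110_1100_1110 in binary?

0b100110100011100100001111111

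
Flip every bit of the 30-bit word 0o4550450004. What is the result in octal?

Each oct digit d becomes 7−d:
  4→3, 5→2, 5→2, 0→7, 4→3, 5→2, 0→7, 0→7, 0→7, 4→3

0o3227327773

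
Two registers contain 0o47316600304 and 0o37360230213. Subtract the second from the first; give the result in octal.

0o7736350071

Subtract column by column in base 8:
  4-3 → 1
  0-1 → 7 (borrow)
  3-2-1 → 0
  0-0 → 0
  0-3 → 5 (borrow)
  6-2-1 → 3
  6-0 → 6
  1-6 → 3 (borrow)
  3-3-1 → 7 (borrow)
  7-7-1 → 7 (borrow)
  4-3-1 → 0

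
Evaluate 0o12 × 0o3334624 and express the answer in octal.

0o42237710

Multiply each base-8 digit by 10, carrying:
  4×10 = 40 → write 0 carry 5
  2×10+5 = 25 → write 1 carry 3
  6×10+3 = 63 → write 7 carry 7
  4×10+7 = 47 → write 7 carry 5
  3×10+5 = 35 → write 3 carry 4
  3×10+4 = 34 → write 2 carry 4
  3×10+4 = 34 → write 2 carry 4
  remaining carry: 4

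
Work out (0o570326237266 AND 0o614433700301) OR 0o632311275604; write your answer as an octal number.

0o632333275604

0o570326237266 AND 0o614433700301 = 0o410022200200.
Then OR with 0o632311275604.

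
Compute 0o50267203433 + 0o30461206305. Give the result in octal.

Add column by column in base 8, right to left:
  3+5 = 0 carry 1
  3+0+1 = 4
  4+3 = 7
  3+6 = 1 carry 1
  0+0+1 = 1
  2+2 = 4
  7+1 = 0 carry 1
  6+6+1 = 5 carry 1
  2+4+1 = 7
  0+0 = 0
  5+3 = 0 carry 1
  final carry 1

0o100750411740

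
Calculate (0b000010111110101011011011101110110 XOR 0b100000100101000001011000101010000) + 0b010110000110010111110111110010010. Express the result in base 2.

0b111000100010000001111010110111000

First 0b000010111110101011011011101110110 XOR 0b100000100101000001011000101010000 = 0b100010011011101010000011000100110.
Add column by column in base 2, right to left:
  0+0 = 0
  1+1 = 0 carry 1
  1+0+1 = 0 carry 1
  0+0+1 = 1
  0+1 = 1
  1+0 = 1
  0+0 = 0
  0+1 = 1
  0+1 = 1
  1+1 = 0 carry 1
  1+1+1 = 1 carry 1
  0+1+1 = 0 carry 1
  0+0+1 = 1
  0+1 = 1
  0+1 = 1
  0+1 = 1
  1+1 = 0 carry 1
  0+1+1 = 0 carry 1
  1+0+1 = 0 carry 1
  0+1+1 = 0 carry 1
  1+0+1 = 0 carry 1
  1+0+1 = 0 carry 1
  1+1+1 = 1 carry 1
  0+1+1 = 0 carry 1
  1+0+1 = 0 carry 1
  1+0+1 = 0 carry 1
  0+0+1 = 1
  0+0 = 0
  1+1 = 0 carry 1
  0+1+1 = 0 carry 1
  0+0+1 = 1
  0+1 = 1
  1+0 = 1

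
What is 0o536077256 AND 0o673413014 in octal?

0o432013014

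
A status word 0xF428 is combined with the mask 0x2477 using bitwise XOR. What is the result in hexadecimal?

XOR each hex digit independently (no carries):
  F^2=D, 4^4=0, 2^7=5, 8^7=F

0xD05F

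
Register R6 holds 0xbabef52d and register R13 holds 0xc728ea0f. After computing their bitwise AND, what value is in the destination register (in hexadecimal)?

AND each hex digit independently (no carries):
  b&c=8, a&7=2, b&2=2, e&8=8, f&e=e, 5&a=0, 2&0=0, d&f=d

0x8228e00d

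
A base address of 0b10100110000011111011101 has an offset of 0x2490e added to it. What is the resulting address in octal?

0o25250353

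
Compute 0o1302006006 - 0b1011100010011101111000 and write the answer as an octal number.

0o1266362216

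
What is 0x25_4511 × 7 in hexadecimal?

Multiply each base-16 digit by 7, carrying:
  1×7 = 7 → write 7
  1×7 = 7 → write 7
  5×7 = 35 → write 3 carry 2
  4×7+2 = 30 → write E carry 1
  5×7+1 = 36 → write 4 carry 2
  2×7+2 = 16 → write 0 carry 1
  remaining carry: 1

0x104E377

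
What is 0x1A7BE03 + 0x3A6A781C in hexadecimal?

0x3C12361F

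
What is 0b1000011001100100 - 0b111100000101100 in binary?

0b111000111000

Subtract column by column in base 2:
  0-0 → 0
  0-0 → 0
  1-1 → 0
  0-1 → 1 (borrow)
  0-0-1 → 1 (borrow)
  1-1-1 → 1 (borrow)
  1-0-1 → 0
  0-0 → 0
  0-0 → 0
  1-0 → 1
  1-0 → 1
  0-1 → 1 (borrow)
  0-1-1 → 0 (borrow)
  0-1-1 → 0 (borrow)
  0-1-1 → 0 (borrow)
  1-0-1 → 0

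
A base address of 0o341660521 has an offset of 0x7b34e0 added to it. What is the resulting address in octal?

0o400513061

0x7b34e0 = 0o36632340 in octal.
Add column by column in base 8, right to left:
  1+0 = 1
  2+4 = 6
  5+3 = 0 carry 1
  0+2+1 = 3
  6+3 = 1 carry 1
  6+6+1 = 5 carry 1
  1+6+1 = 0 carry 1
  4+3+1 = 0 carry 1
  3+0+1 = 4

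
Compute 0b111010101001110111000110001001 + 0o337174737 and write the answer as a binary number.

0b111110001001000110101101101000

0o337174737 = 0b11011111001111100111011111 in binary.
Add column by column in base 2, right to left:
  1+1 = 0 carry 1
  0+1+1 = 0 carry 1
  0+1+1 = 0 carry 1
  1+1+1 = 1 carry 1
  0+1+1 = 0 carry 1
  0+0+1 = 1
  0+1 = 1
  1+1 = 0 carry 1
  1+1+1 = 1 carry 1
  0+0+1 = 1
  0+0 = 0
  0+1 = 1
  1+1 = 0 carry 1
  1+1+1 = 1 carry 1
  1+1+1 = 1 carry 1
  0+1+1 = 0 carry 1
  1+0+1 = 0 carry 1
  1+0+1 = 0 carry 1
  1+1+1 = 1 carry 1
  0+1+1 = 0 carry 1
  0+1+1 = 0 carry 1
  1+1+1 = 1 carry 1
  0+1+1 = 0 carry 1
  1+0+1 = 0 carry 1
  0+1+1 = 0 carry 1
  1+1+1 = 1 carry 1
  0+0+1 = 1
  1+0 = 1
  1+0 = 1
  1+0 = 1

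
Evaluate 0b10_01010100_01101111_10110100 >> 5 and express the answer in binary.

0b100101010001101111101

Right shift by 5: drop the 5 least-significant bits.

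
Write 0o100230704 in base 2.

Each octal digit is 3 bits: 1=001 0=000 0=000 2=010 3=011 0=000 7=111 0=000 4=100.

0b1000000010011000111000100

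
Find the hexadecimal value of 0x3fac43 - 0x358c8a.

0xa1fb9

Subtract column by column in base 16:
  3-a → 9 (borrow)
  4-8-1 → b (borrow)
  c-c-1 → f (borrow)
  a-8-1 → 1
  f-5 → a
  3-3 → 0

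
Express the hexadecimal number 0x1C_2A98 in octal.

0o7025230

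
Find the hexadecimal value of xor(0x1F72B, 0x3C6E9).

0x231C2

XOR each hex digit independently (no carries):
  1^3=2, F^C=3, 7^6=1, 2^E=C, B^9=2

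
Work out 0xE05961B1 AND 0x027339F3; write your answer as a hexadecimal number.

0x005121B1

AND each hex digit independently (no carries):
  E&0=0, 0&2=0, 5&7=5, 9&3=1, 6&3=2, 1&9=1, B&F=B, 1&3=1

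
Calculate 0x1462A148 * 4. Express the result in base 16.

0x518A8520

Multiply each base-16 digit by 4, carrying:
  8×4 = 32 → write 0 carry 2
  4×4+2 = 18 → write 2 carry 1
  1×4+1 = 5 → write 5
  A×4 = 40 → write 8 carry 2
  2×4+2 = 10 → write A
  6×4 = 24 → write 8 carry 1
  4×4+1 = 17 → write 1 carry 1
  1×4+1 = 5 → write 5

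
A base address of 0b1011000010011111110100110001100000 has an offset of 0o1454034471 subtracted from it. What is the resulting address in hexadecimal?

0x2B5CF1327

0b1011000010011111110100110001100000 = 0x2C27F4C60 in hexadecimal.
0o1454034471 = 0xCB03939 in hexadecimal.
Subtract column by column in base 16:
  0-9 → 7 (borrow)
  6-3-1 → 2
  C-9 → 3
  4-3 → 1
  F-0 → F
  7-B → C (borrow)
  2-C-1 → 5 (borrow)
  C-0-1 → B
  2-0 → 2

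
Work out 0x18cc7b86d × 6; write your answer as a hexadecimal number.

0x94cae528e

Multiply each base-16 digit by 6, carrying:
  d×6 = 78 → write e carry 4
  6×6+4 = 40 → write 8 carry 2
  8×6+2 = 50 → write 2 carry 3
  b×6+3 = 69 → write 5 carry 4
  7×6+4 = 46 → write e carry 2
  c×6+2 = 74 → write a carry 4
  c×6+4 = 76 → write c carry 4
  8×6+4 = 52 → write 4 carry 3
  1×6+3 = 9 → write 9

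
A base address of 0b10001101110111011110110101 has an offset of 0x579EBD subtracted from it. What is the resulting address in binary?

0b1110111111101100011111000

0x579EBD = 0b10101111001111010111101 in binary.
Subtract column by column in base 2:
  1-1 → 0
  0-0 → 0
  1-1 → 0
  0-1 → 1 (borrow)
  1-1-1 → 1 (borrow)
  1-1-1 → 1 (borrow)
  0-0-1 → 1 (borrow)
  1-1-1 → 1 (borrow)
  1-0-1 → 0
  1-1 → 0
  1-1 → 0
  0-1 → 1 (borrow)
  1-1-1 → 1 (borrow)
  1-0-1 → 0
  1-0 → 1
  0-1 → 1 (borrow)
  1-1-1 → 1 (borrow)
  1-1-1 → 1 (borrow)
  1-1-1 → 1 (borrow)
  0-0-1 → 1 (borrow)
  1-1-1 → 1 (borrow)
  1-0-1 → 0
  0-1 → 1 (borrow)
  0-0-1 → 1 (borrow)
  0-0-1 → 1 (borrow)
  1-0-1 → 0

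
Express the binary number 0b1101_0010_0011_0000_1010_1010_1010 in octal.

0o1510605252

Group the bits in threes: 001 101 001 000 110 000 101 010 101 010 → 1510605252.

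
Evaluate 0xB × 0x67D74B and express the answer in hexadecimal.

Multiply each base-16 digit by 11, carrying:
  B×11 = 121 → write 9 carry 7
  4×11+7 = 51 → write 3 carry 3
  7×11+3 = 80 → write 0 carry 5
  D×11+5 = 148 → write 4 carry 9
  7×11+9 = 86 → write 6 carry 5
  6×11+5 = 71 → write 7 carry 4
  remaining carry: 4

0x4764039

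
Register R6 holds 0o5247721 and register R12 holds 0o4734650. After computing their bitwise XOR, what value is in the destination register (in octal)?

0o1573171

XOR each oct digit independently (no carries):
  5^4=1, 2^7=5, 4^3=7, 7^4=3, 7^6=1, 2^5=7, 1^0=1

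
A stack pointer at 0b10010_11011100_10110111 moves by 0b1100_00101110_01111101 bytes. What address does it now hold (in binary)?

0b111110000101100110100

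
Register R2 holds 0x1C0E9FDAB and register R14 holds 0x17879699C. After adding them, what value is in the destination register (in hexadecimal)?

Add column by column in base 16, right to left:
  B+C = 7 carry 1
  A+9+1 = 4 carry 1
  D+9+1 = 7 carry 1
  F+6+1 = 6 carry 1
  9+9+1 = 3 carry 1
  E+7+1 = 6 carry 1
  0+8+1 = 9
  C+7 = 3 carry 1
  1+1+1 = 3

0x339636747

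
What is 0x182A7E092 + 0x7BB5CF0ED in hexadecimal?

0x93E04D17F

Add column by column in base 16, right to left:
  2+D = F
  9+E = 7 carry 1
  0+0+1 = 1
  E+F = D carry 1
  7+C+1 = 4 carry 1
  A+5+1 = 0 carry 1
  2+B+1 = E
  8+B = 3 carry 1
  1+7+1 = 9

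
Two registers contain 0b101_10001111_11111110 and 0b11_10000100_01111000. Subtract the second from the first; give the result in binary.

0b100000101110000110

Subtract column by column in base 2:
  0-0 → 0
  1-0 → 1
  1-0 → 1
  1-1 → 0
  1-1 → 0
  1-1 → 0
  1-1 → 0
  1-0 → 1
  1-0 → 1
  1-0 → 1
  1-1 → 0
  1-0 → 1
  0-0 → 0
  0-0 → 0
  0-0 → 0
  1-1 → 0
  1-1 → 0
  0-1 → 1 (borrow)
  1-0-1 → 0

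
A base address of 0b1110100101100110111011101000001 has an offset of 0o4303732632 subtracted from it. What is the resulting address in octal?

0o12150740647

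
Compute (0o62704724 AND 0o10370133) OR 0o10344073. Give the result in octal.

0o10344173

0o62704724 AND 0o10370133 = 0o00300120.
Then OR with 0o10344073.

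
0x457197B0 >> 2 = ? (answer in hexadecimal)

0x115C65EC

2 bits is not a whole number of base-16 digits; in binary: 1000101011100011001011110110000 >> 2 = 10001010111000110010111101100.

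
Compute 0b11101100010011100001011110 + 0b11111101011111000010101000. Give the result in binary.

0b111101001110010100100000110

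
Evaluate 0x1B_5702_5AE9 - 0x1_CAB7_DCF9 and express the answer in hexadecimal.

Subtract column by column in base 16:
  9-9 → 0
  E-F → F (borrow)
  A-C-1 → D (borrow)
  5-D-1 → 7 (borrow)
  2-7-1 → A (borrow)
  0-B-1 → 4 (borrow)
  7-A-1 → C (borrow)
  5-C-1 → 8 (borrow)
  B-1-1 → 9
  1-0 → 1

0x198C4A7DF0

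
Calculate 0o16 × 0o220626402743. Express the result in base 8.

0o3753073051152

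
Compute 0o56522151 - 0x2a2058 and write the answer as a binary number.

0o56522151 = 0b101110101010010001101001 in binary.
0x2a2058 = 0b1010100010000001011000 in binary.
Subtract column by column in base 2:
  1-0 → 1
  0-0 → 0
  0-0 → 0
  1-1 → 0
  0-1 → 1 (borrow)
  1-0-1 → 0
  1-1 → 0
  0-0 → 0
  0-0 → 0
  0-0 → 0
  1-0 → 1
  0-0 → 0
  0-0 → 0
  1-1 → 0
  0-0 → 0
  1-0 → 1
  0-0 → 0
  1-1 → 0
  0-0 → 0
  1-1 → 0
  1-0 → 1
  1-1 → 0
  0-0 → 0
  1-0 → 1

0b100100001000010000010001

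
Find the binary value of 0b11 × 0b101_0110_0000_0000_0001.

0b100000010000000000011

Multiply each base-2 digit by 3, carrying:
  1×3 = 3 → write 1 carry 1
  0×3+1 = 1 → write 1
  0×3 = 0 → write 0
  0×3 = 0 → write 0
  0×3 = 0 → write 0
  0×3 = 0 → write 0
  0×3 = 0 → write 0
  0×3 = 0 → write 0
  0×3 = 0 → write 0
  0×3 = 0 → write 0
  0×3 = 0 → write 0
  0×3 = 0 → write 0
  0×3 = 0 → write 0
  1×3 = 3 → write 1 carry 1
  1×3+1 = 4 → write 0 carry 2
  0×3+2 = 2 → write 0 carry 1
  1×3+1 = 4 → write 0 carry 2
  0×3+2 = 2 → write 0 carry 1
  1×3+1 = 4 → write 0 carry 2
  remaining carry: 10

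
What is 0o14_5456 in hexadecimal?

0xcb2e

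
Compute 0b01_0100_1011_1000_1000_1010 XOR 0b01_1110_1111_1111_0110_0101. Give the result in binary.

XOR bit by bit (1 where the bits differ):
  0101001011100010001010
^ 0111101111111101100101
= 0010100100011111101111

0b0010100100011111101111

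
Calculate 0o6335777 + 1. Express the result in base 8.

0o6336000

The trailing 3 digits are 7 (max in base 8), so adding 1 cascades: they roll to 0 and the next digit up increments.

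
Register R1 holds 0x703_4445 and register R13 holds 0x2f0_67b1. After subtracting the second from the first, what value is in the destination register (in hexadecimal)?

0x412dc94

Subtract column by column in base 16:
  5-1 → 4
  4-b → 9 (borrow)
  4-7-1 → c (borrow)
  4-6-1 → d (borrow)
  3-0-1 → 2
  0-f → 1 (borrow)
  7-2-1 → 4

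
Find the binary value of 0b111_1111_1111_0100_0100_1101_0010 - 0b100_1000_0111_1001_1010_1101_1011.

Subtract column by column in base 2:
  0-1 → 1 (borrow)
  1-1-1 → 1 (borrow)
  0-0-1 → 1 (borrow)
  0-1-1 → 0 (borrow)
  1-1-1 → 1 (borrow)
  0-0-1 → 1 (borrow)
  1-1-1 → 1 (borrow)
  1-1-1 → 1 (borrow)
  0-0-1 → 1 (borrow)
  0-1-1 → 0 (borrow)
  1-0-1 → 0
  0-1 → 1 (borrow)
  0-1-1 → 0 (borrow)
  0-0-1 → 1 (borrow)
  1-0-1 → 0
  0-1 → 1 (borrow)
  1-1-1 → 1 (borrow)
  1-1-1 → 1 (borrow)
  1-1-1 → 1 (borrow)
  1-0-1 → 0
  1-0 → 1
  1-0 → 1
  1-0 → 1
  1-1 → 0
  1-0 → 1
  1-0 → 1
  1-1 → 0

0b11011101111010100111110111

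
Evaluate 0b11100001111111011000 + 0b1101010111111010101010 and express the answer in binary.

0b10000111001111010000010

Add column by column in base 2, right to left:
  0+0 = 0
  0+1 = 1
  0+0 = 0
  1+1 = 0 carry 1
  1+0+1 = 0 carry 1
  0+1+1 = 0 carry 1
  1+0+1 = 0 carry 1
  1+1+1 = 1 carry 1
  1+0+1 = 0 carry 1
  1+1+1 = 1 carry 1
  1+1+1 = 1 carry 1
  1+1+1 = 1 carry 1
  1+1+1 = 1 carry 1
  0+1+1 = 0 carry 1
  0+1+1 = 0 carry 1
  0+0+1 = 1
  0+1 = 1
  1+0 = 1
  1+1 = 0 carry 1
  1+0+1 = 0 carry 1
  0+1+1 = 0 carry 1
  0+1+1 = 0 carry 1
  final carry 1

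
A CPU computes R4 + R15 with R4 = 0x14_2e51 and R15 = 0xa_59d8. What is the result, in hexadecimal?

Add column by column in base 16, right to left:
  1+8 = 9
  5+d = 2 carry 1
  e+9+1 = 8 carry 1
  2+5+1 = 8
  4+a = e
  1+0 = 1

0x1e8829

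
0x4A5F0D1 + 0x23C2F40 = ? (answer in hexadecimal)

0x6E22011

Add column by column in base 16, right to left:
  1+0 = 1
  D+4 = 1 carry 1
  0+F+1 = 0 carry 1
  F+2+1 = 2 carry 1
  5+C+1 = 2 carry 1
  A+3+1 = E
  4+2 = 6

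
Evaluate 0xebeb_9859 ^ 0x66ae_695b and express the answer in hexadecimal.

XOR each hex digit independently (no carries):
  e^6=8, b^6=d, e^a=4, b^e=5, 9^6=f, 8^9=1, 5^5=0, 9^b=2

0x8d45f102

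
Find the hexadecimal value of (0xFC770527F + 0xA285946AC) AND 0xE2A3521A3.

Add column by column in base 16, right to left:
  F+C = B carry 1
  7+A+1 = 2 carry 1
  2+6+1 = 9
  5+4 = 9
  0+9 = 9
  7+5 = C
  7+8 = F
  C+2 = E
  F+A = 9 carry 1
  final carry 1
Sum = 0x19EFC9992B; now AND with 0xE2A3521A3:
  1&0=0, 9&E=8, E&2=2, F&A=A, C&3=0, 9&5=1, 9&2=0, 9&1=1, 2&A=2, B&3=3

0x82A010123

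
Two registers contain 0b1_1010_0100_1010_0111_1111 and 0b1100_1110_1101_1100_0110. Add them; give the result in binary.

Add column by column in base 2, right to left:
  1+0 = 1
  1+1 = 0 carry 1
  1+1+1 = 1 carry 1
  1+0+1 = 0 carry 1
  1+0+1 = 0 carry 1
  1+0+1 = 0 carry 1
  1+1+1 = 1 carry 1
  0+1+1 = 0 carry 1
  0+1+1 = 0 carry 1
  1+0+1 = 0 carry 1
  0+1+1 = 0 carry 1
  1+1+1 = 1 carry 1
  0+0+1 = 1
  0+1 = 1
  1+1 = 0 carry 1
  0+1+1 = 0 carry 1
  0+0+1 = 1
  1+0 = 1
  0+1 = 1
  1+1 = 0 carry 1
  1+0+1 = 0 carry 1
  final carry 1

0b1001110011100001000101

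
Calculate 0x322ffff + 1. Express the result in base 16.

0x3230000

The trailing 4 digits are F (max in base 16), so adding 1 cascades: they roll to 0 and the next digit up increments.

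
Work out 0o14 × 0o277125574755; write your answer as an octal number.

0o4366004733434

Multiply each base-8 digit by 12, carrying:
  5×12 = 60 → write 4 carry 7
  5×12+7 = 67 → write 3 carry 8
  7×12+8 = 92 → write 4 carry 11
  4×12+11 = 59 → write 3 carry 7
  7×12+7 = 91 → write 3 carry 11
  5×12+11 = 71 → write 7 carry 8
  5×12+8 = 68 → write 4 carry 8
  2×12+8 = 32 → write 0 carry 4
  1×12+4 = 16 → write 0 carry 2
  7×12+2 = 86 → write 6 carry 10
  7×12+10 = 94 → write 6 carry 11
  2×12+11 = 35 → write 3 carry 4
  remaining carry: 4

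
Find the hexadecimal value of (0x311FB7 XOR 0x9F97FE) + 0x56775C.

First 0x311FB7 XOR 0x9F97FE = 0xAE8849.
Add column by column in base 16, right to left:
  9+C = 5 carry 1
  4+5+1 = A
  8+7 = F
  8+7 = F
  E+6 = 4 carry 1
  A+5+1 = 0 carry 1
  final carry 1

0x104FFA5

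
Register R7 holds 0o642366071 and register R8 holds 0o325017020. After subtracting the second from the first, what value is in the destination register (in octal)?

0o315347051

Subtract column by column in base 8:
  1-0 → 1
  7-2 → 5
  0-0 → 0
  6-7 → 7 (borrow)
  6-1-1 → 4
  3-0 → 3
  2-5 → 5 (borrow)
  4-2-1 → 1
  6-3 → 3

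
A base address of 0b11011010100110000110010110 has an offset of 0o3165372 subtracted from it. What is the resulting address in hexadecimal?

0x35D769C

0b11011010100110000110010110 = 0x36A6196 in hexadecimal.
0o3165372 = 0xCEAFA in hexadecimal.
Subtract column by column in base 16:
  6-A → C (borrow)
  9-F-1 → 9 (borrow)
  1-A-1 → 6 (borrow)
  6-E-1 → 7 (borrow)
  A-C-1 → D (borrow)
  6-0-1 → 5
  3-0 → 3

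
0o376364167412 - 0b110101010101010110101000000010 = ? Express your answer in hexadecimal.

0x7be7b8508

0o376364167412 = 0x7f3d0ef0a in hexadecimal.
0b110101010101010110101000000010 = 0x35556a02 in hexadecimal.
Subtract column by column in base 16:
  a-2 → 8
  0-0 → 0
  f-a → 5
  e-6 → 8
  0-5 → b (borrow)
  d-5-1 → 7
  3-5 → e (borrow)
  f-3-1 → b
  7-0 → 7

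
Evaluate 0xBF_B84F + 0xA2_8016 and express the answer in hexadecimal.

0x1623865

Add column by column in base 16, right to left:
  F+6 = 5 carry 1
  4+1+1 = 6
  8+0 = 8
  B+8 = 3 carry 1
  F+2+1 = 2 carry 1
  B+A+1 = 6 carry 1
  final carry 1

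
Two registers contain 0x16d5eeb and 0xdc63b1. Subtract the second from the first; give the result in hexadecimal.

0x90fb3a

Subtract column by column in base 16:
  b-1 → a
  e-b → 3
  e-3 → b
  5-6 → f (borrow)
  d-c-1 → 0
  6-d → 9 (borrow)
  1-0-1 → 0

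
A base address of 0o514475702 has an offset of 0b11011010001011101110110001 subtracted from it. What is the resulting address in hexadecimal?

0o514475702 = 0x5327BC2 in hexadecimal.
0b11011010001011101110110001 = 0x368BBB1 in hexadecimal.
Subtract column by column in base 16:
  2-1 → 1
  C-B → 1
  B-B → 0
  7-B → C (borrow)
  2-8-1 → 9 (borrow)
  3-6-1 → C (borrow)
  5-3-1 → 1

0x1C9C011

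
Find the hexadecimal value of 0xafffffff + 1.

The trailing 7 digits are F (max in base 16), so adding 1 cascades: they roll to 0 and the next digit up increments.

0xb0000000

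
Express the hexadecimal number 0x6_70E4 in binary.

0b1100111000011100100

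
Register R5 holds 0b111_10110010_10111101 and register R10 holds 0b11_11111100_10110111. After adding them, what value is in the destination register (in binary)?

0b10111010111101110100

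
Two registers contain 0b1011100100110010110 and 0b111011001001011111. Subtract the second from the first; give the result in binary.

0b100001011100110111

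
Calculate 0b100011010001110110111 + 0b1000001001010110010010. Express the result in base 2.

0b1100100011100101001001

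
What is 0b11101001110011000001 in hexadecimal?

Group the bits into nibbles: 1110 1001 1100 1100 0001 → E9CC1.

0xE9CC1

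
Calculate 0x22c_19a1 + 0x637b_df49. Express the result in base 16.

Add column by column in base 16, right to left:
  1+9 = a
  a+4 = e
  9+f = 8 carry 1
  1+d+1 = f
  c+b = 7 carry 1
  2+7+1 = a
  2+3 = 5
  0+6 = 6

0x65a7f8ea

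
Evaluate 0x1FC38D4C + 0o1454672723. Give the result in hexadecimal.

0x2C77031F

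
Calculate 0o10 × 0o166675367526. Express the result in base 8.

0o1666753675260

Multiply each base-8 digit by 8, carrying:
  6×8 = 48 → write 0 carry 6
  2×8+6 = 22 → write 6 carry 2
  5×8+2 = 42 → write 2 carry 5
  7×8+5 = 61 → write 5 carry 7
  6×8+7 = 55 → write 7 carry 6
  3×8+6 = 30 → write 6 carry 3
  5×8+3 = 43 → write 3 carry 5
  7×8+5 = 61 → write 5 carry 7
  6×8+7 = 55 → write 7 carry 6
  6×8+6 = 54 → write 6 carry 6
  6×8+6 = 54 → write 6 carry 6
  1×8+6 = 14 → write 6 carry 1
  remaining carry: 1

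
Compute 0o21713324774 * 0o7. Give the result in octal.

Multiply each base-8 digit by 7, carrying:
  4×7 = 28 → write 4 carry 3
  7×7+3 = 52 → write 4 carry 6
  7×7+6 = 55 → write 7 carry 6
  4×7+6 = 34 → write 2 carry 4
  2×7+4 = 18 → write 2 carry 2
  3×7+2 = 23 → write 7 carry 2
  3×7+2 = 23 → write 7 carry 2
  1×7+2 = 9 → write 1 carry 1
  7×7+1 = 50 → write 2 carry 6
  1×7+6 = 13 → write 5 carry 1
  2×7+1 = 15 → write 7 carry 1
  remaining carry: 1

0o175217722744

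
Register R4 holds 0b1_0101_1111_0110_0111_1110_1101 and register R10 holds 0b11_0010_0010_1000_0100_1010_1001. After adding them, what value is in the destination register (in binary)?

Add column by column in base 2, right to left:
  1+1 = 0 carry 1
  0+0+1 = 1
  1+0 = 1
  1+1 = 0 carry 1
  0+0+1 = 1
  1+1 = 0 carry 1
  1+0+1 = 0 carry 1
  1+1+1 = 1 carry 1
  1+0+1 = 0 carry 1
  1+0+1 = 0 carry 1
  1+1+1 = 1 carry 1
  0+0+1 = 1
  0+0 = 0
  1+0 = 1
  1+0 = 1
  0+1 = 1
  1+0 = 1
  1+1 = 0 carry 1
  1+0+1 = 0 carry 1
  1+0+1 = 0 carry 1
  1+0+1 = 0 carry 1
  0+1+1 = 0 carry 1
  1+0+1 = 0 carry 1
  0+0+1 = 1
  1+1 = 0 carry 1
  0+1+1 = 0 carry 1
  final carry 1

0b100100000011110110010010110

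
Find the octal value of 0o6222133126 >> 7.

0o31110554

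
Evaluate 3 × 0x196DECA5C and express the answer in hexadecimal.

Multiply each base-16 digit by 3, carrying:
  C×3 = 36 → write 4 carry 2
  5×3+2 = 17 → write 1 carry 1
  A×3+1 = 31 → write F carry 1
  C×3+1 = 37 → write 5 carry 2
  E×3+2 = 44 → write C carry 2
  D×3+2 = 41 → write 9 carry 2
  6×3+2 = 20 → write 4 carry 1
  9×3+1 = 28 → write C carry 1
  1×3+1 = 4 → write 4

0x4C49C5F14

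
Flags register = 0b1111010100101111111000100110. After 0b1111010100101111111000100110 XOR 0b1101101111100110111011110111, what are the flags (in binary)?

0b0010111011001001000011010001

XOR bit by bit (1 where the bits differ):
  1111010100101111111000100110
^ 1101101111100110111011110111
= 0010111011001001000011010001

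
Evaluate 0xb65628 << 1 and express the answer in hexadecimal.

0x16cac50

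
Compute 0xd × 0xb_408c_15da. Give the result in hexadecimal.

Multiply each base-16 digit by 13, carrying:
  a×13 = 130 → write 2 carry 8
  d×13+8 = 177 → write 1 carry 11
  5×13+11 = 76 → write c carry 4
  1×13+4 = 17 → write 1 carry 1
  c×13+1 = 157 → write d carry 9
  8×13+9 = 113 → write 1 carry 7
  0×13+7 = 7 → write 7
  4×13 = 52 → write 4 carry 3
  b×13+3 = 146 → write 2 carry 9
  remaining carry: 9

0x92471d1c12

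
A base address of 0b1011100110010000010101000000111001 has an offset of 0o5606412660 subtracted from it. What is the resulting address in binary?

0o5606412660 = 0b101110000110100001010110110000 in binary.
Subtract column by column in base 2:
  1-0 → 1
  0-0 → 0
  0-0 → 0
  1-0 → 1
  1-1 → 0
  1-1 → 0
  0-0 → 0
  0-1 → 1 (borrow)
  0-1-1 → 0 (borrow)
  0-0-1 → 1 (borrow)
  0-1-1 → 0 (borrow)
  0-0-1 → 1 (borrow)
  1-1-1 → 1 (borrow)
  0-0-1 → 1 (borrow)
  1-0-1 → 0
  0-0 → 0
  1-0 → 1
  0-1 → 1 (borrow)
  0-0-1 → 1 (borrow)
  0-1-1 → 0 (borrow)
  0-1-1 → 0 (borrow)
  0-0-1 → 1 (borrow)
  1-0-1 → 0
  0-0 → 0
  0-0 → 0
  1-1 → 0
  1-1 → 0
  0-1 → 1 (borrow)
  0-0-1 → 1 (borrow)
  1-1-1 → 1 (borrow)
  1-0-1 → 0
  1-0 → 1
  0-0 → 0
  1-0 → 1

0b1010111000001001110011101010001001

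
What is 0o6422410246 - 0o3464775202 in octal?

0o2735413044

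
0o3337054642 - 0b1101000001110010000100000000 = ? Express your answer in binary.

0b1110011101010011100010100010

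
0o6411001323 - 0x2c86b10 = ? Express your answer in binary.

0b110001010110111001011111000011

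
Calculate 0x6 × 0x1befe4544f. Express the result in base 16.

Multiply each base-16 digit by 6, carrying:
  f×6 = 90 → write a carry 5
  4×6+5 = 29 → write d carry 1
  4×6+1 = 25 → write 9 carry 1
  5×6+1 = 31 → write f carry 1
  4×6+1 = 25 → write 9 carry 1
  e×6+1 = 85 → write 5 carry 5
  f×6+5 = 95 → write f carry 5
  e×6+5 = 89 → write 9 carry 5
  b×6+5 = 71 → write 7 carry 4
  1×6+4 = 10 → write a

0xa79f59f9da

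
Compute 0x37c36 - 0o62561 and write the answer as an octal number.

0o613305

0x37c36 = 0o676066 in octal.
Subtract column by column in base 8:
  6-1 → 5
  6-6 → 0
  0-5 → 3 (borrow)
  6-2-1 → 3
  7-6 → 1
  6-0 → 6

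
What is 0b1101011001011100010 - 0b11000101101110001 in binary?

0b1010010011101110001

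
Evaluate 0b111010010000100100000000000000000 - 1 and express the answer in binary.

The trailing 17 digits are 0, so subtracting 1 borrows through: they become 1 and the next digit up decrements.

0b111010010000100011111111111111111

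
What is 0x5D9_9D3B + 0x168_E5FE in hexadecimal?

0x7428339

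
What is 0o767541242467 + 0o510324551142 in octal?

0o1500066013631

Add column by column in base 8, right to left:
  7+2 = 1 carry 1
  6+4+1 = 3 carry 1
  4+1+1 = 6
  2+1 = 3
  4+5 = 1 carry 1
  2+5+1 = 0 carry 1
  1+4+1 = 6
  4+2 = 6
  5+3 = 0 carry 1
  7+0+1 = 0 carry 1
  6+1+1 = 0 carry 1
  7+5+1 = 5 carry 1
  final carry 1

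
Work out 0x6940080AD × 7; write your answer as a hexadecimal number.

Multiply each base-16 digit by 7, carrying:
  D×7 = 91 → write B carry 5
  A×7+5 = 75 → write B carry 4
  0×7+4 = 4 → write 4
  8×7 = 56 → write 8 carry 3
  0×7+3 = 3 → write 3
  0×7 = 0 → write 0
  4×7 = 28 → write C carry 1
  9×7+1 = 64 → write 0 carry 4
  6×7+4 = 46 → write E carry 2
  remaining carry: 2

0x2E0C0384BB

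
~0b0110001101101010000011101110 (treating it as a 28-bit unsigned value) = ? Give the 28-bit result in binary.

Invert each bit: 0110001101101010000011101110 → 1001110010010101111100010001.

0b1001110010010101111100010001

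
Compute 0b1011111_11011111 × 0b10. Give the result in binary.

0b1011111110111110

Multiply each base-2 digit by 2, carrying:
  1×2 = 2 → write 0 carry 1
  1×2+1 = 3 → write 1 carry 1
  1×2+1 = 3 → write 1 carry 1
  1×2+1 = 3 → write 1 carry 1
  1×2+1 = 3 → write 1 carry 1
  0×2+1 = 1 → write 1
  1×2 = 2 → write 0 carry 1
  1×2+1 = 3 → write 1 carry 1
  1×2+1 = 3 → write 1 carry 1
  1×2+1 = 3 → write 1 carry 1
  1×2+1 = 3 → write 1 carry 1
  1×2+1 = 3 → write 1 carry 1
  1×2+1 = 3 → write 1 carry 1
  0×2+1 = 1 → write 1
  1×2 = 2 → write 0 carry 1
  remaining carry: 1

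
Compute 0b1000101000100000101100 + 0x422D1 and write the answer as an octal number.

0o11525375

0b1000101000100000101100 = 0o10504054 in octal.
0x422D1 = 0o1021321 in octal.
Add column by column in base 8, right to left:
  4+1 = 5
  5+2 = 7
  0+3 = 3
  4+1 = 5
  0+2 = 2
  5+0 = 5
  0+1 = 1
  1+0 = 1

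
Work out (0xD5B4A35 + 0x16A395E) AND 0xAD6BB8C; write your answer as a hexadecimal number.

0xAC48380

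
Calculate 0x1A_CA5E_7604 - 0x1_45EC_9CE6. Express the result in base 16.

0x198471D91E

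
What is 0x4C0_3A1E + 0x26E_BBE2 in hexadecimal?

Add column by column in base 16, right to left:
  E+2 = 0 carry 1
  1+E+1 = 0 carry 1
  A+B+1 = 6 carry 1
  3+B+1 = F
  0+E = E
  C+6 = 2 carry 1
  4+2+1 = 7

0x72EF600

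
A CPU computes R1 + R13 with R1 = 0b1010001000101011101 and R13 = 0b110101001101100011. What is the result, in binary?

0b10000110010011000000

Add column by column in base 2, right to left:
  1+1 = 0 carry 1
  0+1+1 = 0 carry 1
  1+0+1 = 0 carry 1
  1+0+1 = 0 carry 1
  1+0+1 = 0 carry 1
  0+1+1 = 0 carry 1
  1+1+1 = 1 carry 1
  0+0+1 = 1
  1+1 = 0 carry 1
  0+1+1 = 0 carry 1
  0+0+1 = 1
  0+0 = 0
  1+1 = 0 carry 1
  0+0+1 = 1
  0+1 = 1
  0+0 = 0
  1+1 = 0 carry 1
  0+1+1 = 0 carry 1
  1+0+1 = 0 carry 1
  final carry 1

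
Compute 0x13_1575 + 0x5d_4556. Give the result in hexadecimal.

Add column by column in base 16, right to left:
  5+6 = b
  7+5 = c
  5+5 = a
  1+4 = 5
  3+d = 0 carry 1
  1+5+1 = 7

0x705acb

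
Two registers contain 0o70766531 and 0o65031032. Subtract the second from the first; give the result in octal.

0o3735477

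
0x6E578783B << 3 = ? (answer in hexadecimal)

0x372BC3C1D8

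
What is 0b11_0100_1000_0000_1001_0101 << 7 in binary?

0b11010010000000100101010000000

Left shift by 7: append 7 zero bits.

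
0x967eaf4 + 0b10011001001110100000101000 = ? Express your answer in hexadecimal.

0b10011001001110100000101000 = 0x264e828 in hexadecimal.
Add column by column in base 16, right to left:
  4+8 = c
  f+2 = 1 carry 1
  a+8+1 = 3 carry 1
  e+e+1 = d carry 1
  7+4+1 = c
  6+6 = c
  9+2 = b

0xbccd31c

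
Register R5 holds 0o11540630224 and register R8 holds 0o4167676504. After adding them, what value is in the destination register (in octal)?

Add column by column in base 8, right to left:
  4+4 = 0 carry 1
  2+0+1 = 3
  2+5 = 7
  0+6 = 6
  3+7 = 2 carry 1
  6+6+1 = 5 carry 1
  0+7+1 = 0 carry 1
  4+6+1 = 3 carry 1
  5+1+1 = 7
  1+4 = 5
  1+0 = 1

0o15730526730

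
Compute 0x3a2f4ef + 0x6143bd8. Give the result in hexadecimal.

Add column by column in base 16, right to left:
  f+8 = 7 carry 1
  e+d+1 = c carry 1
  4+b+1 = 0 carry 1
  f+3+1 = 3 carry 1
  2+4+1 = 7
  a+1 = b
  3+6 = 9

0x9b730c7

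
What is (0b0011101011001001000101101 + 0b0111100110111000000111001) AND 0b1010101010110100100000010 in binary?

0b1010000010000000000000010

Add column by column in base 2, right to left:
  1+1 = 0 carry 1
  0+0+1 = 1
  1+0 = 1
  1+1 = 0 carry 1
  0+1+1 = 0 carry 1
  1+1+1 = 1 carry 1
  0+0+1 = 1
  0+0 = 0
  0+0 = 0
  1+0 = 1
  0+0 = 0
  0+0 = 0
  1+1 = 0 carry 1
  0+1+1 = 0 carry 1
  0+1+1 = 0 carry 1
  1+0+1 = 0 carry 1
  1+1+1 = 1 carry 1
  0+1+1 = 0 carry 1
  1+0+1 = 0 carry 1
  0+0+1 = 1
  1+1 = 0 carry 1
  1+1+1 = 1 carry 1
  1+1+1 = 1 carry 1
  0+1+1 = 0 carry 1
  final carry 1
Sum = 0b1011010010000001001100110; now AND with 0b1010101010110100100000010:
  1011010010000001001100110
& 1010101010110100100000010
= 1010000010000000000000010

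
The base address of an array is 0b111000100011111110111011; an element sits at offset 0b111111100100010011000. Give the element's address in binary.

0b1000000100000100001010011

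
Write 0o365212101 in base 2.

0b11110101010001010001000001

Each octal digit is 3 bits: 3=011 6=110 5=101 2=010 1=001 2=010 1=001 0=000 1=001.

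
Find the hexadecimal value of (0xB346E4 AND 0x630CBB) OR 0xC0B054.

0xE3B4F4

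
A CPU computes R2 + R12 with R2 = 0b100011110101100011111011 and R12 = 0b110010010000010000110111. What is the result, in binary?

Add column by column in base 2, right to left:
  1+1 = 0 carry 1
  1+1+1 = 1 carry 1
  0+1+1 = 0 carry 1
  1+0+1 = 0 carry 1
  1+1+1 = 1 carry 1
  1+1+1 = 1 carry 1
  1+0+1 = 0 carry 1
  1+0+1 = 0 carry 1
  0+0+1 = 1
  0+0 = 0
  0+1 = 1
  1+0 = 1
  1+0 = 1
  0+0 = 0
  1+0 = 1
  0+0 = 0
  1+1 = 0 carry 1
  1+0+1 = 0 carry 1
  1+0+1 = 0 carry 1
  1+1+1 = 1 carry 1
  0+0+1 = 1
  0+0 = 0
  0+1 = 1
  1+1 = 0 carry 1
  final carry 1

0b1010110000101110100110010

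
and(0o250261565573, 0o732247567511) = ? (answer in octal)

AND each oct digit independently (no carries):
  2&7=2, 5&3=1, 0&2=0, 2&2=2, 6&4=4, 1&7=1, 5&5=5, 6&6=6, 5&7=5, 5&5=5, 7&1=1, 3&1=1

0o210241565511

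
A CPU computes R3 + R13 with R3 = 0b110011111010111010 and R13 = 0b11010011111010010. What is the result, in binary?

Add column by column in base 2, right to left:
  0+0 = 0
  1+1 = 0 carry 1
  0+0+1 = 1
  1+0 = 1
  1+1 = 0 carry 1
  1+0+1 = 0 carry 1
  0+1+1 = 0 carry 1
  1+1+1 = 1 carry 1
  0+1+1 = 0 carry 1
  1+1+1 = 1 carry 1
  1+1+1 = 1 carry 1
  1+0+1 = 0 carry 1
  1+0+1 = 0 carry 1
  1+1+1 = 1 carry 1
  0+0+1 = 1
  0+1 = 1
  1+1 = 0 carry 1
  1+0+1 = 0 carry 1
  final carry 1

0b1001110011010001100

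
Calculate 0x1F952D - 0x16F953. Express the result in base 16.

Subtract column by column in base 16:
  D-3 → A
  2-5 → D (borrow)
  5-9-1 → B (borrow)
  9-F-1 → 9 (borrow)
  F-6-1 → 8
  1-1 → 0

0x89BDA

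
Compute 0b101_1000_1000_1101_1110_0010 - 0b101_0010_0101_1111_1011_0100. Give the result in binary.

0b1100010111000101110

Subtract column by column in base 2:
  0-0 → 0
  1-0 → 1
  0-1 → 1 (borrow)
  0-0-1 → 1 (borrow)
  0-1-1 → 0 (borrow)
  1-1-1 → 1 (borrow)
  1-0-1 → 0
  1-1 → 0
  1-1 → 0
  0-1 → 1 (borrow)
  1-1-1 → 1 (borrow)
  1-1-1 → 1 (borrow)
  0-1-1 → 0 (borrow)
  0-0-1 → 1 (borrow)
  0-1-1 → 0 (borrow)
  1-0-1 → 0
  0-0 → 0
  0-1 → 1 (borrow)
  0-0-1 → 1 (borrow)
  1-0-1 → 0
  1-1 → 0
  0-0 → 0
  1-1 → 0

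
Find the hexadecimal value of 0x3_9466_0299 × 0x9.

0x2037961761

Multiply each base-16 digit by 9, carrying:
  9×9 = 81 → write 1 carry 5
  9×9+5 = 86 → write 6 carry 5
  2×9+5 = 23 → write 7 carry 1
  0×9+1 = 1 → write 1
  6×9 = 54 → write 6 carry 3
  6×9+3 = 57 → write 9 carry 3
  4×9+3 = 39 → write 7 carry 2
  9×9+2 = 83 → write 3 carry 5
  3×9+5 = 32 → write 0 carry 2
  remaining carry: 2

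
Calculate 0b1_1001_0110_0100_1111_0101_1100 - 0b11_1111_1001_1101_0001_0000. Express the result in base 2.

0b1010101101011001001001100

Subtract column by column in base 2:
  0-0 → 0
  0-0 → 0
  1-0 → 1
  1-0 → 1
  1-1 → 0
  0-0 → 0
  1-0 → 1
  0-0 → 0
  1-1 → 0
  1-0 → 1
  1-1 → 0
  1-1 → 0
  0-1 → 1 (borrow)
  0-0-1 → 1 (borrow)
  1-0-1 → 0
  0-1 → 1 (borrow)
  0-1-1 → 0 (borrow)
  1-1-1 → 1 (borrow)
  1-1-1 → 1 (borrow)
  0-1-1 → 0 (borrow)
  1-1-1 → 1 (borrow)
  0-1-1 → 0 (borrow)
  0-0-1 → 1 (borrow)
  1-0-1 → 0
  1-0 → 1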